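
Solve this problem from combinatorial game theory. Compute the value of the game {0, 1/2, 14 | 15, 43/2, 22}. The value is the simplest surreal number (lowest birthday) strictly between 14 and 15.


Left options: {0, 1/2, 14}, max = 14
Right options: {15, 43/2, 22}, min = 15
All options are numbers and max(Left) < min(Right), so by the simplicity theorem the value is the simplest (earliest-born) number strictly between 14 and 15.
No integer lies strictly between 14 and 15, so the value is the dyadic rational m/2^k in the interval with the smallest k (then m odd); search k = 1, 2, ...:
Denominator 2: 29/2 lies strictly between 14 and 15 -- found.
The simplest number in the interval is 29/2.
Game value = 29/2

29/2


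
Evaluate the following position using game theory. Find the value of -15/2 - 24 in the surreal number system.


x = -15/2, y = 24
Converting to common denominator: 2
x = -15/2, y = 48/2
x - y = -15/2 - 24 = -63/2

-63/2


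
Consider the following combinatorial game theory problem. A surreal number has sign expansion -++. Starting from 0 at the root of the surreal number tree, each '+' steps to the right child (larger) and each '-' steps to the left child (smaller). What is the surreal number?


Sign expansion: -++
Rule: track bounds (lo, hi), initially (-inf, +inf). On '+', the current value becomes lo and we move to the simplest number in (value, hi): value + 1 if hi = +inf, otherwise the midpoint (value + hi)/2. On '-', the current value becomes hi and we move to value - 1 if lo = -inf, otherwise the midpoint (lo + value)/2.
Start at 0.
Step 1: sign = -, move left. Bounds: (-inf, 0). Value = -1
Step 2: sign = +, move right. Bounds: (-1, 0). Value = -1/2
Step 3: sign = +, move right. Bounds: (-1/2, 0). Value = -1/4
The surreal number with sign expansion -++ is -1/4.

-1/4


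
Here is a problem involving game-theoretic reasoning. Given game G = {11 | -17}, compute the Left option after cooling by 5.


Original game: {11 | -17} (a switch {a | b} with a > b).
Cooling by t (for t below the temperature (a - b)/2 = 14) taxes each move by t: {a | b} cooled by t is {a - t | b + t}.
Cooling amount: t = 5
Cooled Left option: 11 - 5 = 6
Cooled Right option: -17 + 5 = -12
Cooled game: {6 | -12}
Left option = 6

6


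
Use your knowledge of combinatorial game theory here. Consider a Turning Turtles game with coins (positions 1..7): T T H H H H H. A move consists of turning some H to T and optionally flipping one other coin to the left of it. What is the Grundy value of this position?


Coins: T T H H H H H
Key fact: a single head at position k behaves exactly like a Nim heap of size k (turning it to T and optionally flipping a coin at j < k corresponds to moving the heap from k to j, or to 0), and heads combine as a disjunctive sum (two heads at the same place would cancel, matching j XOR j = 0). So the Nim-value is the XOR of the 1-indexed positions of the heads.
Face-up positions (1-indexed): [3, 4, 5, 6, 7]
XOR 0 with 3: 0 XOR 3 = 3
XOR 3 with 4: 3 XOR 4 = 7
XOR 7 with 5: 7 XOR 5 = 2
XOR 2 with 6: 2 XOR 6 = 4
XOR 4 with 7: 4 XOR 7 = 3
Nim-value = 3

3


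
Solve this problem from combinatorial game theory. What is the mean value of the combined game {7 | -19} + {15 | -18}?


G1 = {7 | -19}, G2 = {15 | -18}
Each is a switch {a | b} with numbers a > b; its mean value is (a + b)/2, and mean value is additive over game sums: m(G1 + G2) = m(G1) + m(G2).
Mean of G1 = (7 + (-19))/2 = -12/2 = -6
Mean of G2 = (15 + (-18))/2 = -3/2 = -3/2
Mean of G1 + G2 = -6 + -3/2 = -15/2

-15/2


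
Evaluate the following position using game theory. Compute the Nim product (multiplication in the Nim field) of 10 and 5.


Nim multiplication is bilinear over XOR: (u XOR v) * w = (u*w) XOR (v*w).
So we split each operand into its bit components and XOR the pairwise Nim products.
10 = 2 + 8 (as XOR of powers of 2).
5 = 1 + 4 (as XOR of powers of 2).
Using the standard Nim-product table on single bits:
  2*2 = 3,   2*4 = 8,   2*8 = 12,
  4*4 = 6,   4*8 = 11,  8*8 = 13,
and  1*x = x (identity), k*l = l*k (commutative).
Pairwise Nim products:
  2 * 1 = 2
  2 * 4 = 8
  8 * 1 = 8
  8 * 4 = 11
XOR them: 2 XOR 8 XOR 8 XOR 11 = 9.
Result: 10 * 5 = 9 (in Nim).

9


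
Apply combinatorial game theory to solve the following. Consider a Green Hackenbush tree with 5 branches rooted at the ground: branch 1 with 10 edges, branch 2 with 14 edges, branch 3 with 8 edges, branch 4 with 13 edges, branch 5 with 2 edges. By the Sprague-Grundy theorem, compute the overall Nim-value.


The tree has 5 branches from the ground vertex.
In Green Hackenbush, the Nim-value of a simple path of length k is k.
Branch 1: length 10, Nim-value = 10
Branch 2: length 14, Nim-value = 14
Branch 3: length 8, Nim-value = 8
Branch 4: length 13, Nim-value = 13
Branch 5: length 2, Nim-value = 2
Total Nim-value = XOR of all branch values:
0 XOR 10 = 10
10 XOR 14 = 4
4 XOR 8 = 12
12 XOR 13 = 1
1 XOR 2 = 3
Nim-value of the tree = 3

3


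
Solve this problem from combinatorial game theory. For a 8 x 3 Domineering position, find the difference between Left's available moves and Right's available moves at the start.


Board is 8 x 3 (rows x cols).
Left (vertical) placements: (rows-1) * cols = 7 * 3 = 21
Right (horizontal) placements: rows * (cols-1) = 8 * 2 = 16
Advantage = Left - Right = 21 - 16 = 5

5


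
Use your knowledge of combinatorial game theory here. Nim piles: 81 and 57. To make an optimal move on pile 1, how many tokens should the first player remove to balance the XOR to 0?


Piles: 81 and 57
Current XOR: 81 XOR 57 = 104 (non-zero, so this is an N-position).
To make the XOR zero, we need to find a move that balances the piles.
For pile 1 (size 81): target = 81 XOR 104 = 57
We reduce pile 1 from 81 to 57.
Tokens removed: 81 - 57 = 24
Verification: 57 XOR 57 = 0

24


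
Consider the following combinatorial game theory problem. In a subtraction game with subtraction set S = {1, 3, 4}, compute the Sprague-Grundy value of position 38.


The subtraction set is S = {1, 3, 4}.
G(k) = mex{ G(k - s) : s in S, s <= k }. We compute iteratively: G(0) = 0.
G(1) = mex({0}) = 1
G(2) = mex({1}) = 0
G(3) = mex({0}) = 1
G(4) = mex({0, 1}) = 2
G(5) = mex({0, 1, 2}) = 3
G(6) = mex({0, 1, 3}) = 2
G(7) = mex({1, 2}) = 0
G(8) = mex({0, 2, 3}) = 1
G(9) = mex({1, 2, 3}) = 0
G(10) = mex({0, 2}) = 1
Observe that G(7)..G(10) = 0, 1, 0, 1 repeats G(0)..G(3) = 0, 1, 0, 1.
For k >= max(S) = 4, G(k) is determined by the previous 4 values G(k-4)..G(k-1); a window of 4 consecutive values has recurred shifted by 7, so by induction G(k + 7) = G(k) for all k >= 0: the sequence is periodic from the start with period 7.
One period: G(0..6) = 0, 1, 0, 1, 2, 3, 2.
38 mod 7 = 3, so G(38) = G(3) = 1.

1


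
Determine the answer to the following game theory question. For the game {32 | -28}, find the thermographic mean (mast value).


Game = {32 | -28}, a switch {a | b} with numbers a > b.
Its thermograph has left wall a - t and right wall b + t, which meet at t = (a - b)/2, where both equal (a + b)/2. So the mast (mean value) is at (a + b)/2.
Mean = (32 + (-28))/2 = 4/2 = 2

2


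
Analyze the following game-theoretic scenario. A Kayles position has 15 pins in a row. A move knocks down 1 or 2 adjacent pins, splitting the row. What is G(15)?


Kayles: a move removes 1 or 2 adjacent pins from a contiguous row.
Removing pins from a row of k leaves two independent rows (a, b) with a + b = k - 1 (one pin) or a + b = k - 2 (two pins); an end removal gives a = 0.
By Sprague-Grundy, G(k) = mex{ G(a) XOR G(b) } over all these splits. G(0) = 0.
G(1): splits (0,0):0^0=0 -> mex({0}) = 1
G(2): splits (0,1):0^1=1 (0,0):0^0=0 -> mex({0, 1}) = 2
G(3): splits (0,2):0^2=2 (1,1):1^1=0 (0,1):0^1=1 -> mex({0, 1, 2}) = 3
G(4): splits (0,3):0^3=3 (1,2):1^2=3 (0,2):0^2=2 (1,1):1^1=0 -> mex({0, 2, 3}) = 1
G(5): splits (0,4):0^1=1 (1,3):1^3=2 (2,2):2^2=0 (0,3):0^3=3 (1,2):1^2=3 -> mex({0, 1, 2, 3}) = 4
G(6) = mex({0, 1, 2, 4}) = 3
G(7) = mex({0, 1, 3, 4, 5}) = 2
G(8) = mex({0, 2, 3, 5, 6}) = 1
G(9) = mex({0, 1, 2, 3, 6, 7}) = 4
G(10) = mex({0, 1, 3, 4, 5, 7}) = 2
G(11) = mex({0, 1, 2, 3, 4, 5}) = 6
G(12) = mex({0, 1, 2, 3, 5, 6, 7}) = 4
G(13) = mex({0, 2, 3, 4, 6, 7}) = 1
G(14) = mex({0, 1, 4, 5, 6, 7}) = 2
G(15) = mex({0, 1, 2, 3, 4, 5, 6}) = 7
Therefore G(15) = 7.

7


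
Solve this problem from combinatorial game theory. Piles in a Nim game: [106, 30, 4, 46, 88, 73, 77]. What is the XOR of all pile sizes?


We need the XOR (exclusive or) of all pile sizes.
After XOR-ing pile 1 (size 106): 0 XOR 106 = 106
After XOR-ing pile 2 (size 30): 106 XOR 30 = 116
After XOR-ing pile 3 (size 4): 116 XOR 4 = 112
After XOR-ing pile 4 (size 46): 112 XOR 46 = 94
After XOR-ing pile 5 (size 88): 94 XOR 88 = 6
After XOR-ing pile 6 (size 73): 6 XOR 73 = 79
After XOR-ing pile 7 (size 77): 79 XOR 77 = 2
The Nim-value of this position is 2.

2


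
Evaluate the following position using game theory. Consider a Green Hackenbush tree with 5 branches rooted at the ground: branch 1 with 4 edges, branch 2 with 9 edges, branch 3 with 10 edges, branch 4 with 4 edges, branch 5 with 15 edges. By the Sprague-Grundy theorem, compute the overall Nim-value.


The tree has 5 branches from the ground vertex.
In Green Hackenbush, the Nim-value of a simple path of length k is k.
Branch 1: length 4, Nim-value = 4
Branch 2: length 9, Nim-value = 9
Branch 3: length 10, Nim-value = 10
Branch 4: length 4, Nim-value = 4
Branch 5: length 15, Nim-value = 15
Total Nim-value = XOR of all branch values:
0 XOR 4 = 4
4 XOR 9 = 13
13 XOR 10 = 7
7 XOR 4 = 3
3 XOR 15 = 12
Nim-value of the tree = 12

12


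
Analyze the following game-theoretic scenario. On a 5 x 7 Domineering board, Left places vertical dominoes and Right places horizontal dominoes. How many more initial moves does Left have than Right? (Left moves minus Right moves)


Board is 5 x 7 (rows x cols).
Left (vertical) placements: (rows-1) * cols = 4 * 7 = 28
Right (horizontal) placements: rows * (cols-1) = 5 * 6 = 30
Advantage = Left - Right = 28 - 30 = -2

-2


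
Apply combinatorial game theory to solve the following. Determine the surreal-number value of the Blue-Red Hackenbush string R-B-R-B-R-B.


Edges (from ground): R-B-R-B-R-B
By Berlekamp's sign-expansion rule, a Blue-Red Hackenbush stalk has the value of the surreal number whose sign sequence is the edge sequence with B -> + and R -> -.
Sign sequence: -+-+-+
Trace the sign expansion in the surreal number tree, starting from 0:
Edge 1: R (sign -) -> bounds (-inf, 0), value = -1
Edge 2: B (sign +) -> bounds (-1, 0), value = -1/2
Edge 3: R (sign -) -> bounds (-1, -1/2), value = -3/4
Edge 4: B (sign +) -> bounds (-3/4, -1/2), value = -5/8
Edge 5: R (sign -) -> bounds (-3/4, -5/8), value = -11/16
Edge 6: B (sign +) -> bounds (-11/16, -5/8), value = -21/32
Game value = -21/32

-21/32


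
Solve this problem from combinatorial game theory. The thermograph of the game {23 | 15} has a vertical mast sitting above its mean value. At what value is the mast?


Game = {23 | 15}, a switch {a | b} with numbers a > b.
Its thermograph has left wall a - t and right wall b + t, which meet at t = (a - b)/2, where both equal (a + b)/2. So the mast (mean value) is at (a + b)/2.
Mean = (23 + (15))/2 = 38/2 = 19

19


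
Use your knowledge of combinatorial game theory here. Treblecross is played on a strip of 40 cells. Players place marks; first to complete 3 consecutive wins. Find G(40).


Treblecross: place X on empty cells; 3-in-a-row wins.
Playing within two cells of an existing X lets the opponent win at once, so sensible play treats the cells i-2..i+2 around each X as dead. The player left with no safe cell loses, so this is a normal-play take-away game on strips of safe cells.
Placing X at cell i (0-indexed) of a strip of k safe cells leaves independent strips of sizes max(0, i-2) and max(0, k-i-3). Hence G(k) = mex{ G(max(0,i-2)) XOR G(max(0,k-i-3)) : 0 <= i < k }, with G(0) = 0.
G(1): splits (0,0):0^0=0 -> mex({0}) = 1
G(2): splits (0,0):0^0=0 -> mex({0}) = 1
G(3): splits (0,0):0^0=0 -> mex({0}) = 1
G(4): splits (0,1):0^1=1 (0,0):0^0=0 -> mex({0, 1}) = 2
G(5): splits (0,2):0^1=1 (0,1):0^1=1 (0,0):0^0=0 -> mex({0, 1}) = 2
G(6) = mex({1}) = 0
G(7) = mex({0, 1, 2}) = 3
G(8) = mex({0, 1, 2}) = 3
G(9) = mex({0, 2}) = 1
G(10) = mex({0, 2, 3}) = 1
G(11) = mex({0, 3}) = 1
G(12) = mex({1, 3}) = 0
G(13) = mex({0, 1, 2, 3}) = 4
G(14) = mex({0, 1, 2}) = 3
G(15) = mex({0, 1, 2}) = 3
G(16) = mex({0, 1, 2, 4}) = 3
G(17) = mex({0, 1, 3, 4}) = 2
G(18) = mex({0, 1, 3, 4}) = 2
G(19) = mex({0, 1, 3, 5}) = 2
G(20) = mex({0, 1, 2, 3, 5}) = 4
G(21) = mex({0, 1, 2, 3, 5}) = 4
G(22) = mex({1, 2, 6}) = 0
G(23) = mex({0, 1, 2, 3, 4, 6}) = 5
G(24) = mex({0, 1, 2, 3, 4}) = 5
G(25) = mex({0, 1, 3, 4, 7}) = 2
G(26) = mex({0, 1, 3, 4, 5, 7}) = 2
G(27) = mex({0, 1, 3, 5}) = 2
G(28) = mex({0, 1, 2, 5}) = 3
G(29) = mex({0, 1, 2, 4, 5, 6}) = 3
G(30) = mex({1, 2, 4, 6}) = 0
G(31) = mex({0, 1, 2, 3, 4, 6}) = 5
G(32) = mex({1, 2, 3, 4, 7}) = 0
G(33) = mex({0, 3, 7}) = 1
G(34) = mex({0, 2, 3, 5, 7}) = 1
G(35) = mex({0, 2, 3, 5, 6}) = 1
G(36) = mex({0, 1, 2, 5, 6}) = 3
G(37) = mex({0, 1, 2, 4, 5, 6}) = 3
G(38) = mex({0, 1, 2, 4}) = 3
G(39) = mex({0, 1, 2, 3, 4, 7}) = 5
G(40) = mex({0, 1, 2, 3, 4, 5, 7}) = 6
Therefore G(40) = 6.

6


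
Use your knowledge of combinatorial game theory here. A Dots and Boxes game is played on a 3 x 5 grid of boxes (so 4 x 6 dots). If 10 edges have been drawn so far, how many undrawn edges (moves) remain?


Grid: 3 x 5 boxes, i.e. 4 rows and 6 columns of dots.
Horizontal edges: (rows + 1) * cols = 4 * 5 = 20
Vertical edges: rows * (cols + 1) = 3 * 6 = 18
Total edges: 20 + 18 = 38
Edges drawn: 10
Remaining: 38 - 10 = 28

28


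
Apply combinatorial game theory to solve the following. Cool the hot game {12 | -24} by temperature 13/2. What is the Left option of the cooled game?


Original game: {12 | -24} (a switch {a | b} with a > b).
Cooling by t (for t below the temperature (a - b)/2 = 18) taxes each move by t: {a | b} cooled by t is {a - t | b + t}.
Cooling amount: t = 13/2
Cooled Left option: 12 - 13/2 = 11/2
Cooled Right option: -24 + 13/2 = -35/2
Cooled game: {11/2 | -35/2}
Left option = 11/2

11/2


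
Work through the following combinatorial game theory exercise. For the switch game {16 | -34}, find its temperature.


The game is {16 | -34}, a switch {a | b} with numbers a > b.
Cooling {a | b} by t gives {a - t | b + t}, which stops being hot when a - t = b + t, i.e. at t = (a - b)/2. So the temperature of a switch is (a - b)/2.
Temperature = (Left option - Right option) / 2
= (16 - (-34)) / 2
= 50 / 2
= 25

25


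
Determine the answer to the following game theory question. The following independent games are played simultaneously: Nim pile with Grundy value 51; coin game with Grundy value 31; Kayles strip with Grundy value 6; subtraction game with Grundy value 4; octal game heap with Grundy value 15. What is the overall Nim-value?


By the Sprague-Grundy theorem, the Grundy value of a sum of games is the XOR of individual Grundy values.
Nim pile: Grundy value = 51. Running XOR: 0 XOR 51 = 51
coin game: Grundy value = 31. Running XOR: 51 XOR 31 = 44
Kayles strip: Grundy value = 6. Running XOR: 44 XOR 6 = 42
subtraction game: Grundy value = 4. Running XOR: 42 XOR 4 = 46
octal game heap: Grundy value = 15. Running XOR: 46 XOR 15 = 33
The combined Grundy value is 33.

33


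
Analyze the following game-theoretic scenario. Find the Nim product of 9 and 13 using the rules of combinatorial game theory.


Nim multiplication is bilinear over XOR: (u XOR v) * w = (u*w) XOR (v*w).
So we split each operand into its bit components and XOR the pairwise Nim products.
9 = 1 + 8 (as XOR of powers of 2).
13 = 1 + 4 + 8 (as XOR of powers of 2).
Using the standard Nim-product table on single bits:
  2*2 = 3,   2*4 = 8,   2*8 = 12,
  4*4 = 6,   4*8 = 11,  8*8 = 13,
and  1*x = x (identity), k*l = l*k (commutative).
Pairwise Nim products:
  1 * 1 = 1
  1 * 4 = 4
  1 * 8 = 8
  8 * 1 = 8
  8 * 4 = 11
  8 * 8 = 13
XOR them: 1 XOR 4 XOR 8 XOR 8 XOR 11 XOR 13 = 3.
Result: 9 * 13 = 3 (in Nim).

3


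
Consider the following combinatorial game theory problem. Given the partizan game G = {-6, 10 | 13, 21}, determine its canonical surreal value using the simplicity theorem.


Left options: {-6, 10}, max = 10
Right options: {13, 21}, min = 13
All options are numbers and max(Left) < min(Right), so by the simplicity theorem the value is the simplest (earliest-born) number strictly between 10 and 13.
Integers 11 through 12 all lie strictly between 10 and 13.
Among integers, the simplest (lowest birthday = smallest |n|; 0 is born on day 0, +-n on day n) is 11.
No non-integer in the interval can be simpler: if x is a non-integer in the interval, then floor(x) or ceil(x) also lies in the interval (the interval contains an integer), and both are proper prefixes of x's sign expansion, i.e. born earlier. So the game value is 11.
Game value = 11

11


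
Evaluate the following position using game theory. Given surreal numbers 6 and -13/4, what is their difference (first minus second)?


x = 6, y = -13/4
Converting to common denominator: 4
x = 24/4, y = -13/4
x - y = 6 - -13/4 = 37/4

37/4


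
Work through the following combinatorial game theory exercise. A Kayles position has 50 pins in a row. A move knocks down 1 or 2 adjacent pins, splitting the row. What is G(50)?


Kayles: a move removes 1 or 2 adjacent pins from a contiguous row.
Removing pins from a row of k leaves two independent rows (a, b) with a + b = k - 1 (one pin) or a + b = k - 2 (two pins); an end removal gives a = 0.
By Sprague-Grundy, G(k) = mex{ G(a) XOR G(b) } over all these splits. G(0) = 0.
G(1): splits (0,0):0^0=0 -> mex({0}) = 1
G(2): splits (0,1):0^1=1 (0,0):0^0=0 -> mex({0, 1}) = 2
G(3): splits (0,2):0^2=2 (1,1):1^1=0 (0,1):0^1=1 -> mex({0, 1, 2}) = 3
G(4): splits (0,3):0^3=3 (1,2):1^2=3 (0,2):0^2=2 (1,1):1^1=0 -> mex({0, 2, 3}) = 1
G(5): splits (0,4):0^1=1 (1,3):1^3=2 (2,2):2^2=0 (0,3):0^3=3 (1,2):1^2=3 -> mex({0, 1, 2, 3}) = 4
G(6) = mex({0, 1, 2, 4}) = 3
G(7) = mex({0, 1, 3, 4, 5}) = 2
G(8) = mex({0, 2, 3, 5, 6}) = 1
G(9) = mex({0, 1, 2, 3, 6, 7}) = 4
G(10) = mex({0, 1, 3, 4, 5, 7}) = 2
G(11) = mex({0, 1, 2, 3, 4, 5}) = 6
G(12) = mex({0, 1, 2, 3, 5, 6, 7}) = 4
G(13) = mex({0, 2, 3, 4, 6, 7}) = 1
G(14) = mex({0, 1, 4, 5, 6, 7}) = 2
G(15) = mex({0, 1, 2, 3, 4, 5, 6}) = 7
G(16) = mex({0, 2, 3, 5, 6, 7}) = 1
G(17) = mex({0, 1, 2, 3, 5, 6, 7}) = 4
G(18) = mex({0, 1, 2, 4, 5, 6}) = 3
G(19) = mex({0, 1, 3, 4, 5, 7}) = 2
G(20) = mex({0, 2, 3, 4, 5, 6, 7}) = 1
G(21) = mex({0, 1, 2, 3, 5, 6, 7}) = 4
G(22) = mex({0, 1, 2, 3, 4, 5, 7}) = 6
G(23) = mex({0, 1, 2, 3, 4, 5, 6}) = 7
G(24) = mex({0, 1, 2, 3, 5, 6, 7}) = 4
G(25) = mex({0, 2, 3, 4, 6, 7}) = 1
G(26) = mex({0, 1, 3, 4, 5, 6, 7}) = 2
G(27) = mex({0, 1, 2, 3, 4, 5, 6, 7}) = 8
G(28) = mex({0, 1, 2, 3, 4, 6, 7, 8}) = 5
G(29) = mex({0, 1, 2, 3, 5, 6, 7, 8, 9}) = 4
G(30) = mex({0, 1, 2, 3, 4, 5, 6, 9, 10}) = 7
G(31) = mex({0, 1, 3, 4, 5, 7, 10, 11}) = 2
G(32) = mex({0, 2, 3, 4, 5, 6, 7, 9, 11}) = 1
G(33) = mex({0, 1, 2, 3, 4, 5, 6, 7, 9, 12}) = 8
G(34) = mex({0, 1, 2, 3, 4, 5, 7, 8, 11, 12}) = 6
G(35) = mex({0, 1, 2, 3, 4, 5, 6, 8, 9, 10, 11}) = 7
G(36) = mex({0, 1, 2, 3, 5, 6, 7, 9, 10}) = 4
G(37) = mex({0, 2, 3, 4, 6, 7, 9, 10, 11, 12}) = 1
G(38) = mex({0, 1, 3, 4, 5, 6, 7, 9, 10, 11, 12}) = 2
G(39) = mex({0, 1, 2, 4, 5, 6, 7, 9, 10, 12, 14}) = 3
G(40) = mex({0, 2, 3, 4, 6, 7, 11, 12, 14}) = 1
G(41) = mex({0, 1, 2, 3, 5, 6, 7, 9, 10, 11, 12}) = 4
G(42) = mex({0, 1, 2, 3, 4, 5, 6, 9, 10}) = 7
G(43) = mex({0, 1, 3, 4, 5, 7, 9, 10, 12, 15}) = 2
G(44) = mex({0, 2, 3, 4, 5, 6, 7, 9, 10, 12, 15}) = 1
G(45) = mex({0, 1, 2, 3, 4, 5, 6, 7, 9, 10, 12, 14}) = 8
G(46) = mex({0, 1, 3, 4, 5, 7, 8, 11, 12, 14}) = 2
G(47) = mex({0, 1, 2, 3, 4, 5, 6, 8, 9, 10, 11, 12}) = 7
G(48) = mex({0, 1, 2, 3, 5, 6, 7, 9, 10}) = 4
G(49) = mex({0, 2, 3, 4, 6, 7, 9, 10, 11, 12, 15}) = 1
G(50) = mex({0, 1, 4, 5, 6, 7, 9, 11, 12, 14, 15}) = 2
Therefore G(50) = 2.

2


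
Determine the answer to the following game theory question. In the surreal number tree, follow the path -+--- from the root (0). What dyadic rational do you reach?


Sign expansion: -+---
Rule: track bounds (lo, hi), initially (-inf, +inf). On '+', the current value becomes lo and we move to the simplest number in (value, hi): value + 1 if hi = +inf, otherwise the midpoint (value + hi)/2. On '-', the current value becomes hi and we move to value - 1 if lo = -inf, otherwise the midpoint (lo + value)/2.
Start at 0.
Step 1: sign = -, move left. Bounds: (-inf, 0). Value = -1
Step 2: sign = +, move right. Bounds: (-1, 0). Value = -1/2
Step 3: sign = -, move left. Bounds: (-1, -1/2). Value = -3/4
Step 4: sign = -, move left. Bounds: (-1, -3/4). Value = -7/8
Step 5: sign = -, move left. Bounds: (-1, -7/8). Value = -15/16
The surreal number with sign expansion -+--- is -15/16.

-15/16


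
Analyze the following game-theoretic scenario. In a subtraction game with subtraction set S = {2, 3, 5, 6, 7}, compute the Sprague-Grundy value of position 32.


The subtraction set is S = {2, 3, 5, 6, 7}.
G(k) = mex{ G(k - s) : s in S, s <= k }. We compute iteratively: G(0) = 0.
G(1) = mex({}) = 0
G(2) = mex({0}) = 1
G(3) = mex({0}) = 1
G(4) = mex({0, 1}) = 2
G(5) = mex({0, 1}) = 2
G(6) = mex({0, 1, 2}) = 3
G(7) = mex({0, 1, 2}) = 3
G(8) = mex({0, 1, 2, 3}) = 4
G(9) = mex({1, 2, 3}) = 0
G(10) = mex({1, 2, 3, 4}) = 0
G(11) = mex({0, 2, 3, 4}) = 1
G(12) = mex({0, 2, 3}) = 1
G(13) = mex({0, 1, 3, 4}) = 2
G(14) = mex({0, 1, 3, 4}) = 2
G(15) = mex({0, 1, 2, 4}) = 3
Observe that G(9)..G(15) = 0, 0, 1, 1, 2, 2, 3 repeats G(0)..G(6) = 0, 0, 1, 1, 2, 2, 3.
For k >= max(S) = 7, G(k) is determined by the previous 7 values G(k-7)..G(k-1); a window of 7 consecutive values has recurred shifted by 9, so by induction G(k + 9) = G(k) for all k >= 0: the sequence is periodic from the start with period 9.
One period: G(0..8) = 0, 0, 1, 1, 2, 2, 3, 3, 4.
32 mod 9 = 5, so G(32) = G(5) = 2.

2


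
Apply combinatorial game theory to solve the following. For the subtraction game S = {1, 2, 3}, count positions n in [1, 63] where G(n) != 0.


Subtraction set S = {1, 2, 3}, so G(n) = n mod 4.
G(n) = 0 when n is a multiple of 4.
Multiples of 4 in [1, 63]: 15
N-positions (nonzero Grundy) = 63 - 15 = 48

48


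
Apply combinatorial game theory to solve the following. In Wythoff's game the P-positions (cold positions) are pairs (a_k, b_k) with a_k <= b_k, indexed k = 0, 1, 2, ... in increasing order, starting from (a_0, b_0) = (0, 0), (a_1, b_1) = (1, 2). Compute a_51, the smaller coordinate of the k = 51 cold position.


By Wythoff's theorem, a_k = floor(k * phi) and b_k = floor(k * phi^2) = a_k + k, where phi = (1 + sqrt(5))/2 is the golden ratio.
phi = (1 + sqrt(5))/2 = 1.618034
k = 51
k * phi = 51 * 1.618034 = 82.519733
a_51 = floor(k * phi) = 82

82


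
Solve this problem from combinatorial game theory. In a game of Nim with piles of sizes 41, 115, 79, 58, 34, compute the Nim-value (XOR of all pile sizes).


We need the XOR (exclusive or) of all pile sizes.
After XOR-ing pile 1 (size 41): 0 XOR 41 = 41
After XOR-ing pile 2 (size 115): 41 XOR 115 = 90
After XOR-ing pile 3 (size 79): 90 XOR 79 = 21
After XOR-ing pile 4 (size 58): 21 XOR 58 = 47
After XOR-ing pile 5 (size 34): 47 XOR 34 = 13
The Nim-value of this position is 13.

13


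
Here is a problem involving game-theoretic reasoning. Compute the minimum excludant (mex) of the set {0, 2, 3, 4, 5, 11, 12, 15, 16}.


Set = {0, 2, 3, 4, 5, 11, 12, 15, 16}
0 is in the set.
1 is NOT in the set. This is the mex.
mex = 1

1


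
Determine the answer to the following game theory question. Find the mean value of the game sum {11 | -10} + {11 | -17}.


G1 = {11 | -10}, G2 = {11 | -17}
Each is a switch {a | b} with numbers a > b; its mean value is (a + b)/2, and mean value is additive over game sums: m(G1 + G2) = m(G1) + m(G2).
Mean of G1 = (11 + (-10))/2 = 1/2 = 1/2
Mean of G2 = (11 + (-17))/2 = -6/2 = -3
Mean of G1 + G2 = 1/2 + -3 = -5/2

-5/2


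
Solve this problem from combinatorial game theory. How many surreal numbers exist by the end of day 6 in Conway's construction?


Day 0: {|} = 0 is born. Count = 1.
Day n: the number of surreal numbers born by day n is 2^(n+1) - 1.
By day 0: 2^1 - 1 = 1
By day 1: 2^2 - 1 = 3
By day 2: 2^3 - 1 = 7
By day 3: 2^4 - 1 = 15
By day 4: 2^5 - 1 = 31
By day 5: 2^6 - 1 = 63
By day 6: 2^7 - 1 = 127
By day 6: 127 surreal numbers.

127


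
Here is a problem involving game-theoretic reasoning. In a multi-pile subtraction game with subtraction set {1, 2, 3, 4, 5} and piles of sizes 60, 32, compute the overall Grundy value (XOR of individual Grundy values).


Subtraction set: {1, 2, 3, 4, 5}
For this subtraction set, G(n) = n mod 6 (period = max + 1 = 6).
Pile 1 (size 60): G(60) = 60 mod 6 = 0
Pile 2 (size 32): G(32) = 32 mod 6 = 2
Total Grundy value = XOR of all: 0 XOR 2 = 2

2


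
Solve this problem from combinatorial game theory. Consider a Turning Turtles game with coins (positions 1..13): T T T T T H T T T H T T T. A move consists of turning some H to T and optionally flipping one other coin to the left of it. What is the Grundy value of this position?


Coins: T T T T T H T T T H T T T
Key fact: a single head at position k behaves exactly like a Nim heap of size k (turning it to T and optionally flipping a coin at j < k corresponds to moving the heap from k to j, or to 0), and heads combine as a disjunctive sum (two heads at the same place would cancel, matching j XOR j = 0). So the Nim-value is the XOR of the 1-indexed positions of the heads.
Face-up positions (1-indexed): [6, 10]
XOR 0 with 6: 0 XOR 6 = 6
XOR 6 with 10: 6 XOR 10 = 12
Nim-value = 12

12


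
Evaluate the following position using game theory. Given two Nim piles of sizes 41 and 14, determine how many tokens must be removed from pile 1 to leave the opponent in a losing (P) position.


Piles: 41 and 14
Current XOR: 41 XOR 14 = 39 (non-zero, so this is an N-position).
To make the XOR zero, we need to find a move that balances the piles.
For pile 1 (size 41): target = 41 XOR 39 = 14
We reduce pile 1 from 41 to 14.
Tokens removed: 41 - 14 = 27
Verification: 14 XOR 14 = 0

27


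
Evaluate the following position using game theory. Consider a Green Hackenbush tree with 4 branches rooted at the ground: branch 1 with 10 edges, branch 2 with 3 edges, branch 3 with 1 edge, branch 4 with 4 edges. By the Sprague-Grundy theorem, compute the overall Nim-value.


The tree has 4 branches from the ground vertex.
In Green Hackenbush, the Nim-value of a simple path of length k is k.
Branch 1: length 10, Nim-value = 10
Branch 2: length 3, Nim-value = 3
Branch 3: length 1, Nim-value = 1
Branch 4: length 4, Nim-value = 4
Total Nim-value = XOR of all branch values:
0 XOR 10 = 10
10 XOR 3 = 9
9 XOR 1 = 8
8 XOR 4 = 12
Nim-value of the tree = 12

12


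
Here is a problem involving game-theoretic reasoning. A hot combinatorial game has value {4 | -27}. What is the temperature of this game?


The game is {4 | -27}, a switch {a | b} with numbers a > b.
Cooling {a | b} by t gives {a - t | b + t}, which stops being hot when a - t = b + t, i.e. at t = (a - b)/2. So the temperature of a switch is (a - b)/2.
Temperature = (Left option - Right option) / 2
= (4 - (-27)) / 2
= 31 / 2
= 31/2

31/2


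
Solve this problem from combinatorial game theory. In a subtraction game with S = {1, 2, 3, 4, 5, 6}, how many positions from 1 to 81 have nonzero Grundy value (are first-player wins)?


Subtraction set S = {1, 2, 3, 4, 5, 6}, so G(n) = n mod 7.
G(n) = 0 when n is a multiple of 7.
Multiples of 7 in [1, 81]: 11
N-positions (nonzero Grundy) = 81 - 11 = 70

70


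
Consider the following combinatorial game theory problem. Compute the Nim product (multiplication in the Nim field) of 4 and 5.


Nim multiplication is bilinear over XOR: (u XOR v) * w = (u*w) XOR (v*w).
So we split each operand into its bit components and XOR the pairwise Nim products.
4 = 4 (as XOR of powers of 2).
5 = 1 + 4 (as XOR of powers of 2).
Using the standard Nim-product table on single bits:
  2*2 = 3,   2*4 = 8,   2*8 = 12,
  4*4 = 6,   4*8 = 11,  8*8 = 13,
and  1*x = x (identity), k*l = l*k (commutative).
Pairwise Nim products:
  4 * 1 = 4
  4 * 4 = 6
XOR them: 4 XOR 6 = 2.
Result: 4 * 5 = 2 (in Nim).

2


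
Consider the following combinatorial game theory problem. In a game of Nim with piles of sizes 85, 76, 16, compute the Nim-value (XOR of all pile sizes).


We need the XOR (exclusive or) of all pile sizes.
After XOR-ing pile 1 (size 85): 0 XOR 85 = 85
After XOR-ing pile 2 (size 76): 85 XOR 76 = 25
After XOR-ing pile 3 (size 16): 25 XOR 16 = 9
The Nim-value of this position is 9.

9


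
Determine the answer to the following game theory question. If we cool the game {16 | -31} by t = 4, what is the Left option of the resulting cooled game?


Original game: {16 | -31} (a switch {a | b} with a > b).
Cooling by t (for t below the temperature (a - b)/2 = 47/2) taxes each move by t: {a | b} cooled by t is {a - t | b + t}.
Cooling amount: t = 4
Cooled Left option: 16 - 4 = 12
Cooled Right option: -31 + 4 = -27
Cooled game: {12 | -27}
Left option = 12

12


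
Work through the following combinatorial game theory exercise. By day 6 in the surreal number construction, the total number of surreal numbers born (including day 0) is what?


Day 0: {|} = 0 is born. Count = 1.
Day n: the number of surreal numbers born by day n is 2^(n+1) - 1.
By day 0: 2^1 - 1 = 1
By day 1: 2^2 - 1 = 3
By day 2: 2^3 - 1 = 7
By day 3: 2^4 - 1 = 15
By day 4: 2^5 - 1 = 31
By day 5: 2^6 - 1 = 63
By day 6: 2^7 - 1 = 127
By day 6: 127 surreal numbers.

127


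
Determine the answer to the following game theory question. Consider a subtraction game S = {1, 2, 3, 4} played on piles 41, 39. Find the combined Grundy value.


Subtraction set: {1, 2, 3, 4}
For this subtraction set, G(n) = n mod 5 (period = max + 1 = 5).
Pile 1 (size 41): G(41) = 41 mod 5 = 1
Pile 2 (size 39): G(39) = 39 mod 5 = 4
Total Grundy value = XOR of all: 1 XOR 4 = 5

5


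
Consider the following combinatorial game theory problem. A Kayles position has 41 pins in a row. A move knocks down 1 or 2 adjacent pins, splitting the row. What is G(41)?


Kayles: a move removes 1 or 2 adjacent pins from a contiguous row.
Removing pins from a row of k leaves two independent rows (a, b) with a + b = k - 1 (one pin) or a + b = k - 2 (two pins); an end removal gives a = 0.
By Sprague-Grundy, G(k) = mex{ G(a) XOR G(b) } over all these splits. G(0) = 0.
G(1): splits (0,0):0^0=0 -> mex({0}) = 1
G(2): splits (0,1):0^1=1 (0,0):0^0=0 -> mex({0, 1}) = 2
G(3): splits (0,2):0^2=2 (1,1):1^1=0 (0,1):0^1=1 -> mex({0, 1, 2}) = 3
G(4): splits (0,3):0^3=3 (1,2):1^2=3 (0,2):0^2=2 (1,1):1^1=0 -> mex({0, 2, 3}) = 1
G(5): splits (0,4):0^1=1 (1,3):1^3=2 (2,2):2^2=0 (0,3):0^3=3 (1,2):1^2=3 -> mex({0, 1, 2, 3}) = 4
G(6) = mex({0, 1, 2, 4}) = 3
G(7) = mex({0, 1, 3, 4, 5}) = 2
G(8) = mex({0, 2, 3, 5, 6}) = 1
G(9) = mex({0, 1, 2, 3, 6, 7}) = 4
G(10) = mex({0, 1, 3, 4, 5, 7}) = 2
G(11) = mex({0, 1, 2, 3, 4, 5}) = 6
G(12) = mex({0, 1, 2, 3, 5, 6, 7}) = 4
G(13) = mex({0, 2, 3, 4, 6, 7}) = 1
G(14) = mex({0, 1, 4, 5, 6, 7}) = 2
G(15) = mex({0, 1, 2, 3, 4, 5, 6}) = 7
G(16) = mex({0, 2, 3, 5, 6, 7}) = 1
G(17) = mex({0, 1, 2, 3, 5, 6, 7}) = 4
G(18) = mex({0, 1, 2, 4, 5, 6}) = 3
G(19) = mex({0, 1, 3, 4, 5, 7}) = 2
G(20) = mex({0, 2, 3, 4, 5, 6, 7}) = 1
G(21) = mex({0, 1, 2, 3, 5, 6, 7}) = 4
G(22) = mex({0, 1, 2, 3, 4, 5, 7}) = 6
G(23) = mex({0, 1, 2, 3, 4, 5, 6}) = 7
G(24) = mex({0, 1, 2, 3, 5, 6, 7}) = 4
G(25) = mex({0, 2, 3, 4, 6, 7}) = 1
G(26) = mex({0, 1, 3, 4, 5, 6, 7}) = 2
G(27) = mex({0, 1, 2, 3, 4, 5, 6, 7}) = 8
G(28) = mex({0, 1, 2, 3, 4, 6, 7, 8}) = 5
G(29) = mex({0, 1, 2, 3, 5, 6, 7, 8, 9}) = 4
G(30) = mex({0, 1, 2, 3, 4, 5, 6, 9, 10}) = 7
G(31) = mex({0, 1, 3, 4, 5, 7, 10, 11}) = 2
G(32) = mex({0, 2, 3, 4, 5, 6, 7, 9, 11}) = 1
G(33) = mex({0, 1, 2, 3, 4, 5, 6, 7, 9, 12}) = 8
G(34) = mex({0, 1, 2, 3, 4, 5, 7, 8, 11, 12}) = 6
G(35) = mex({0, 1, 2, 3, 4, 5, 6, 8, 9, 10, 11}) = 7
G(36) = mex({0, 1, 2, 3, 5, 6, 7, 9, 10}) = 4
G(37) = mex({0, 2, 3, 4, 6, 7, 9, 10, 11, 12}) = 1
G(38) = mex({0, 1, 3, 4, 5, 6, 7, 9, 10, 11, 12}) = 2
G(39) = mex({0, 1, 2, 4, 5, 6, 7, 9, 10, 12, 14}) = 3
G(40) = mex({0, 2, 3, 4, 6, 7, 11, 12, 14}) = 1
G(41) = mex({0, 1, 2, 3, 5, 6, 7, 9, 10, 11, 12}) = 4
Therefore G(41) = 4.

4


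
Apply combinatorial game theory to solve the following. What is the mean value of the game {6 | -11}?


Game = {6 | -11}, a switch {a | b} with numbers a > b.
Its thermograph has left wall a - t and right wall b + t, which meet at t = (a - b)/2, where both equal (a + b)/2. So the mast (mean value) is at (a + b)/2.
Mean = (6 + (-11))/2 = -5/2 = -5/2

-5/2


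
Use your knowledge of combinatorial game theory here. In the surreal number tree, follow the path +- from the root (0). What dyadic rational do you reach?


Sign expansion: +-
Rule: track bounds (lo, hi), initially (-inf, +inf). On '+', the current value becomes lo and we move to the simplest number in (value, hi): value + 1 if hi = +inf, otherwise the midpoint (value + hi)/2. On '-', the current value becomes hi and we move to value - 1 if lo = -inf, otherwise the midpoint (lo + value)/2.
Start at 0.
Step 1: sign = +, move right. Bounds: (0, +inf). Value = 1
Step 2: sign = -, move left. Bounds: (0, 1). Value = 1/2
The surreal number with sign expansion +- is 1/2.

1/2


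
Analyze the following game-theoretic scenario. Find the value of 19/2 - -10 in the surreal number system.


x = 19/2, y = -10
Converting to common denominator: 2
x = 19/2, y = -20/2
x - y = 19/2 - -10 = 39/2

39/2


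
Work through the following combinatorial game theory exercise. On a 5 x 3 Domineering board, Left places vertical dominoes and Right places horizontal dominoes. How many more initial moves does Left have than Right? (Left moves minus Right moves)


Board is 5 x 3 (rows x cols).
Left (vertical) placements: (rows-1) * cols = 4 * 3 = 12
Right (horizontal) placements: rows * (cols-1) = 5 * 2 = 10
Advantage = Left - Right = 12 - 10 = 2

2


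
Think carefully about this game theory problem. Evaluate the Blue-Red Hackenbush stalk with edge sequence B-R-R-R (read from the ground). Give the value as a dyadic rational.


Edges (from ground): B-R-R-R
By Berlekamp's sign-expansion rule, a Blue-Red Hackenbush stalk has the value of the surreal number whose sign sequence is the edge sequence with B -> + and R -> -.
Sign sequence: +---
Trace the sign expansion in the surreal number tree, starting from 0:
Edge 1: B (sign +) -> bounds (0, +inf), value = 1
Edge 2: R (sign -) -> bounds (0, 1), value = 1/2
Edge 3: R (sign -) -> bounds (0, 1/2), value = 1/4
Edge 4: R (sign -) -> bounds (0, 1/4), value = 1/8
Game value = 1/8

1/8


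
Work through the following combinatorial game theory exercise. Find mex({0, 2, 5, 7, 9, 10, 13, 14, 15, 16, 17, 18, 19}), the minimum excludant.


Set = {0, 2, 5, 7, 9, 10, 13, 14, 15, 16, 17, 18, 19}
0 is in the set.
1 is NOT in the set. This is the mex.
mex = 1

1


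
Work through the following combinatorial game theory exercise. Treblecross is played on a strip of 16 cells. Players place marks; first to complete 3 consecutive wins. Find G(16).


Treblecross: place X on empty cells; 3-in-a-row wins.
Playing within two cells of an existing X lets the opponent win at once, so sensible play treats the cells i-2..i+2 around each X as dead. The player left with no safe cell loses, so this is a normal-play take-away game on strips of safe cells.
Placing X at cell i (0-indexed) of a strip of k safe cells leaves independent strips of sizes max(0, i-2) and max(0, k-i-3). Hence G(k) = mex{ G(max(0,i-2)) XOR G(max(0,k-i-3)) : 0 <= i < k }, with G(0) = 0.
G(1): splits (0,0):0^0=0 -> mex({0}) = 1
G(2): splits (0,0):0^0=0 -> mex({0}) = 1
G(3): splits (0,0):0^0=0 -> mex({0}) = 1
G(4): splits (0,1):0^1=1 (0,0):0^0=0 -> mex({0, 1}) = 2
G(5): splits (0,2):0^1=1 (0,1):0^1=1 (0,0):0^0=0 -> mex({0, 1}) = 2
G(6) = mex({1}) = 0
G(7) = mex({0, 1, 2}) = 3
G(8) = mex({0, 1, 2}) = 3
G(9) = mex({0, 2}) = 1
G(10) = mex({0, 2, 3}) = 1
G(11) = mex({0, 3}) = 1
G(12) = mex({1, 3}) = 0
G(13) = mex({0, 1, 2, 3}) = 4
G(14) = mex({0, 1, 2}) = 3
G(15) = mex({0, 1, 2}) = 3
G(16) = mex({0, 1, 2, 4}) = 3
Therefore G(16) = 3.

3


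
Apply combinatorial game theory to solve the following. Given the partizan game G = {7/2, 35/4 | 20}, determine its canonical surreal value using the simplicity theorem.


Left options: {7/2, 35/4}, max = 35/4
Right options: {20}, min = 20
All options are numbers and max(Left) < min(Right), so by the simplicity theorem the value is the simplest (earliest-born) number strictly between 35/4 and 20.
Integers 9 through 19 all lie strictly between 35/4 and 20.
Among integers, the simplest (lowest birthday = smallest |n|; 0 is born on day 0, +-n on day n) is 9.
No non-integer in the interval can be simpler: if x is a non-integer in the interval, then floor(x) or ceil(x) also lies in the interval (the interval contains an integer), and both are proper prefixes of x's sign expansion, i.e. born earlier. So the game value is 9.
Game value = 9

9


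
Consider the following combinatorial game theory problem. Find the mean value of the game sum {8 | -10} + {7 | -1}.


G1 = {8 | -10}, G2 = {7 | -1}
Each is a switch {a | b} with numbers a > b; its mean value is (a + b)/2, and mean value is additive over game sums: m(G1 + G2) = m(G1) + m(G2).
Mean of G1 = (8 + (-10))/2 = -2/2 = -1
Mean of G2 = (7 + (-1))/2 = 6/2 = 3
Mean of G1 + G2 = -1 + 3 = 2

2


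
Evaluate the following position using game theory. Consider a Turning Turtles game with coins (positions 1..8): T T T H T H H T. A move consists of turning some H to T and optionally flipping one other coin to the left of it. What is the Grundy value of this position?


Coins: T T T H T H H T
Key fact: a single head at position k behaves exactly like a Nim heap of size k (turning it to T and optionally flipping a coin at j < k corresponds to moving the heap from k to j, or to 0), and heads combine as a disjunctive sum (two heads at the same place would cancel, matching j XOR j = 0). So the Nim-value is the XOR of the 1-indexed positions of the heads.
Face-up positions (1-indexed): [4, 6, 7]
XOR 0 with 4: 0 XOR 4 = 4
XOR 4 with 6: 4 XOR 6 = 2
XOR 2 with 7: 2 XOR 7 = 5
Nim-value = 5

5


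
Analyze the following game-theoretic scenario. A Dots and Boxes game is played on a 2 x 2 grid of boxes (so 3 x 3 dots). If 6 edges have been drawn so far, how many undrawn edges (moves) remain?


Grid: 2 x 2 boxes, i.e. 3 rows and 3 columns of dots.
Horizontal edges: (rows + 1) * cols = 3 * 2 = 6
Vertical edges: rows * (cols + 1) = 2 * 3 = 6
Total edges: 6 + 6 = 12
Edges drawn: 6
Remaining: 12 - 6 = 6

6


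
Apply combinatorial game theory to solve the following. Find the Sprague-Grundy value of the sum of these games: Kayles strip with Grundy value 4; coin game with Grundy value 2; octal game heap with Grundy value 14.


By the Sprague-Grundy theorem, the Grundy value of a sum of games is the XOR of individual Grundy values.
Kayles strip: Grundy value = 4. Running XOR: 0 XOR 4 = 4
coin game: Grundy value = 2. Running XOR: 4 XOR 2 = 6
octal game heap: Grundy value = 14. Running XOR: 6 XOR 14 = 8
The combined Grundy value is 8.

8


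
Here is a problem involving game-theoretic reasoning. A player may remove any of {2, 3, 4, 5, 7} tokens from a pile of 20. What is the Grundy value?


The subtraction set is S = {2, 3, 4, 5, 7}.
G(k) = mex{ G(k - s) : s in S, s <= k }. We compute iteratively: G(0) = 0.
G(1) = mex({}) = 0
G(2) = mex({0}) = 1
G(3) = mex({0}) = 1
G(4) = mex({0, 1}) = 2
G(5) = mex({0, 1}) = 2
G(6) = mex({0, 1, 2}) = 3
G(7) = mex({0, 1, 2}) = 3
G(8) = mex({0, 1, 2, 3}) = 4
G(9) = mex({1, 2, 3}) = 0
G(10) = mex({1, 2, 3, 4}) = 0
G(11) = mex({0, 2, 3, 4}) = 1
G(12) = mex({0, 2, 3, 4}) = 1
G(13) = mex({0, 1, 3, 4}) = 2
G(14) = mex({0, 1, 3}) = 2
G(15) = mex({0, 1, 2, 4}) = 3
Observe that G(9)..G(15) = 0, 0, 1, 1, 2, 2, 3 repeats G(0)..G(6) = 0, 0, 1, 1, 2, 2, 3.
For k >= max(S) = 7, G(k) is determined by the previous 7 values G(k-7)..G(k-1); a window of 7 consecutive values has recurred shifted by 9, so by induction G(k + 9) = G(k) for all k >= 0: the sequence is periodic from the start with period 9.
One period: G(0..8) = 0, 0, 1, 1, 2, 2, 3, 3, 4.
20 mod 9 = 2, so G(20) = G(2) = 1.

1
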